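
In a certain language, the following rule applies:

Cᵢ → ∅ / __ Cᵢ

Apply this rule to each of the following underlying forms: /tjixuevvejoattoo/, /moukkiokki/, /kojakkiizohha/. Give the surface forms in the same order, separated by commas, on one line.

tjixuevejoatoo, moukioki, kojakiizoha

/tjixuevvejoattoo/: /vv/ is a geminate; the first /v/ deletes. /tt/ is a geminate; the first /t/ deletes. → [tjixuevejoatoo].
/moukkiokki/: /kk/ is a geminate; the first /k/ deletes. /kk/ is a geminate; the first /k/ deletes. → [moukioki].
/kojakkiizohha/: /kk/ is a geminate; the first /k/ deletes. /hh/ is a geminate; the first /h/ deletes. → [kojakiizoha].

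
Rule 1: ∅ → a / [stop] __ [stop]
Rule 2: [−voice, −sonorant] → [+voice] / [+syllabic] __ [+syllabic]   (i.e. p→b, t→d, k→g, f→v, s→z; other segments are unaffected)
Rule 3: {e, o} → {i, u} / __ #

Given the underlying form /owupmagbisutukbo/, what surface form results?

owupmagabizudugabu

Rule 1 (stop-cluster a-epenthesis): /g/ and /b/ form a stop–stop cluster, so [a] is inserted between them. /k/ and /b/ form a stop–stop cluster, so [a] is inserted between them. /owupmagbisutukbo/ → owupmagabisutukabo.
Rule 2 (intervocalic voicing): /s/ is a voiceless obstruent between vowels /i/ and /u/, so it voices to [z]. /t/ is a voiceless obstruent between vowels /u/ and /u/, so it voices to [d]. /k/ is a voiceless obstruent between vowels /u/ and /a/, so it voices to [g]. /owupmagabisutukabo/ → owupmagabizudugabo.
Rule 3 (final vowel raising): /o/ is a mid vowel in word-final position, so it raises to [u]. /owupmagabizudugabo/ → owupmagabizudugabu.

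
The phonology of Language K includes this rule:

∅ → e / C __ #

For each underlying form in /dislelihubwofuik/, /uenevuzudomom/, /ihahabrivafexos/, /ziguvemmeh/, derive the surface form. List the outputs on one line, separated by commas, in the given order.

/dislelihubwofuik/: the form ends in the consonant /k/, so [e] is inserted word-finally. → [dislelihubwofuike].
/uenevuzudomom/: the form ends in the consonant /m/, so [e] is inserted word-finally. → [uenevuzudomome].
/ihahabrivafexos/: the form ends in the consonant /s/, so [e] is inserted word-finally. → [ihahabrivafexose].
/ziguvemmeh/: the form ends in the consonant /h/, so [e] is inserted word-finally. → [ziguvemmehe].

dislelihubwofuike, uenevuzudomome, ihahabrivafexose, ziguvemmehe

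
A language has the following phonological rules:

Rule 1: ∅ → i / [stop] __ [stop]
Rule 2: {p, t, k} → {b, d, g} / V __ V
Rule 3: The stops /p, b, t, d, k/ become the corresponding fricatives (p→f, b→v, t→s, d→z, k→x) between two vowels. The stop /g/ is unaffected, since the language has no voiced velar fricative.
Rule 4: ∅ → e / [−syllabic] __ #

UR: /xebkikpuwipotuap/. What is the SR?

xevigigivuwivozuape

Rule 1 (stop-cluster i-epenthesis): /b/ and /k/ form a stop–stop cluster, so [i] is inserted between them. /k/ and /p/ form a stop–stop cluster, so [i] is inserted between them. /xebkikpuwipotuap/ → xebikikipuwipotuap.
Rule 2 (intervocalic voicing): /k/ is a voiceless stop between vowels /i/ and /i/, so it voices to [g]. /k/ is a voiceless stop between vowels /i/ and /i/, so it voices to [g]. /p/ is a voiceless stop between vowels /i/ and /u/, so it voices to [b]. /p/ is a voiceless stop between vowels /i/ and /o/, so it voices to [b]. /t/ is a voiceless stop between vowels /o/ and /u/, so it voices to [d]. /xebikikipuwipotuap/ → xebigigibuwiboduap.
Rule 3 (intervocalic spirantization): /b/ is a stop between vowels /e/ and /i/, so it spirantizes to the fricative [v]. /b/ is a stop between vowels /i/ and /u/, so it spirantizes to the fricative [v]. /b/ is a stop between vowels /i/ and /o/, so it spirantizes to the fricative [v]. /d/ is a stop between vowels /o/ and /u/, so it spirantizes to the fricative [z]. /xebigigibuwiboduap/ → xevigigivuwivozuap.
Rule 4 (final e-epenthesis): the form ends in the consonant /p/, so [e] is inserted word-finally. /xevigigivuwivozuap/ → xevigigivuwivozuape.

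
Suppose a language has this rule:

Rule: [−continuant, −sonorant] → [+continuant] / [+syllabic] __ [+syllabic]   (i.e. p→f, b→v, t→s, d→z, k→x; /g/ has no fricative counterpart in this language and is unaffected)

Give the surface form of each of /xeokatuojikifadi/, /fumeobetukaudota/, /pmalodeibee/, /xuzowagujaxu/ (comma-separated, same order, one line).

xeoxasuojixifazi, fumeovesuxauzosa, pmalozeivee, xuzowagujaxu

/xeokatuojikifadi/: /k/ is a stop between vowels /o/ and /a/, so it spirantizes to the fricative [x]. /t/ is a stop between vowels /a/ and /u/, so it spirantizes to the fricative [s]. /k/ is a stop between vowels /i/ and /i/, so it spirantizes to the fricative [x]. /d/ is a stop between vowels /a/ and /i/, so it spirantizes to the fricative [z]. → [xeoxasuojixifazi].
/fumeobetukaudota/: /b/ is a stop between vowels /o/ and /e/, so it spirantizes to the fricative [v]. /t/ is a stop between vowels /e/ and /u/, so it spirantizes to the fricative [s]. /k/ is a stop between vowels /u/ and /a/, so it spirantizes to the fricative [x]. /d/ is a stop between vowels /u/ and /o/, so it spirantizes to the fricative [z]. /t/ is a stop between vowels /o/ and /a/, so it spirantizes to the fricative [s]. → [fumeovesuxauzosa].
/pmalodeibee/: /d/ is a stop between vowels /o/ and /e/, so it spirantizes to the fricative [z]. /b/ is a stop between vowels /i/ and /e/, so it spirantizes to the fricative [v]. → [pmalozeivee].
/xuzowagujaxu/: the rule's environment is not met; surfaces unchanged as [xuzowagujaxu].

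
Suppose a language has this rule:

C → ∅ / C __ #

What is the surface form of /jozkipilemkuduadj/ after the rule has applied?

jozkipilemkuduad

/j/ is the second consonant of a word-final cluster /dj/, so it deletes.
The other instances of /j/, /z/, /k/, /p/, /l/, /m/, /d/ do not occur in the required environment and remain unchanged.
Surface form: [jozkipilemkuduad].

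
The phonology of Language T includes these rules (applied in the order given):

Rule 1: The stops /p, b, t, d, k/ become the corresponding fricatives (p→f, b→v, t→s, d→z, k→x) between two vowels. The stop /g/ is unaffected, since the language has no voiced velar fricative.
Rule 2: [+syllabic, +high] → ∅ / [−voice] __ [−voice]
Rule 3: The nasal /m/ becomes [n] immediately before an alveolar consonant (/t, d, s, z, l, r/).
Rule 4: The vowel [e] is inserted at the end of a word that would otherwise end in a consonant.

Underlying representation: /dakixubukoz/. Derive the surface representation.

daxxuvuxoze

Rule 1 (intervocalic spirantization): /k/ is a stop between vowels /a/ and /i/, so it spirantizes to the fricative [x]. /b/ is a stop between vowels /u/ and /u/, so it spirantizes to the fricative [v]. /k/ is a stop between vowels /u/ and /o/, so it spirantizes to the fricative [x]. /dakixubukoz/ → daxixuvuxoz.
Rule 2 (high vowel syncope): /i/ is a high vowel flanked by voiceless consonants /x/ and /x/, so it deletes. /daxixuvuxoz/ → daxxuvuxoz.
Rule 3 (nasal place assimilation): no segment meets the environment; /daxxuvuxoz/ is unchanged.
Rule 4 (final e-epenthesis): the form ends in the consonant /z/, so [e] is inserted word-finally. /daxxuvuxoz/ → daxxuvuxoze.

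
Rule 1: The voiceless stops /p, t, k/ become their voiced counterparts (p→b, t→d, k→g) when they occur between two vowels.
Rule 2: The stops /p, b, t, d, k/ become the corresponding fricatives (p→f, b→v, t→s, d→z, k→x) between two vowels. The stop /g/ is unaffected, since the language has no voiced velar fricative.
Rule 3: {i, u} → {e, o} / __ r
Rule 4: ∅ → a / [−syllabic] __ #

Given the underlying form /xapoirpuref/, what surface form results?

xavoerporefa

Rule 1 (intervocalic voicing): /p/ is a voiceless stop between vowels /a/ and /o/, so it voices to [b]. /xapoirpuref/ → xaboirpuref.
Rule 2 (intervocalic spirantization): /b/ is a stop between vowels /a/ and /o/, so it spirantizes to the fricative [v]. /xaboirpuref/ → xavoirpuref.
Rule 3 (pre-rhotic lowering): /i/ is a high vowel immediately before /r/, so it lowers to [e]. /u/ is a high vowel immediately before /r/, so it lowers to [o]. /xavoirpuref/ → xavoerporef.
Rule 4 (final a-epenthesis): the form ends in the consonant /f/, so [a] is inserted word-finally. /xavoerporef/ → xavoerporefa.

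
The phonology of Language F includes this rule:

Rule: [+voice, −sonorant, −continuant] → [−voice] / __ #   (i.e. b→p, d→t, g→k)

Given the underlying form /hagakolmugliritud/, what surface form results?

/d/ is a voiced stop in word-final position, so it devoices to [t].
The other instances of /g/ do not occur in the required environment and remain unchanged.
Surface form: [hagakolmugliritut].

hagakolmugliritut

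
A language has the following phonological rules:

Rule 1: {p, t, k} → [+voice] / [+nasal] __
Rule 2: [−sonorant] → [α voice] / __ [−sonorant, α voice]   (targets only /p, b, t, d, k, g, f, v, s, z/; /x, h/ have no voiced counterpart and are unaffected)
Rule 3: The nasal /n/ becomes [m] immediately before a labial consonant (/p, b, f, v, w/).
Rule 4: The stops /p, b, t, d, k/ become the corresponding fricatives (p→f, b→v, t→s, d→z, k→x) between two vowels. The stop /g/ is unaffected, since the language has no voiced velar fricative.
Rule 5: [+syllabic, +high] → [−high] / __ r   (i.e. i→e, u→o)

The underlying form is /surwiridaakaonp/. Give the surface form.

sorwerizaaxaomb

Rule 1 (post-nasal voicing): /p/ is a voiceless stop immediately after the nasal /n/, so it voices to [b]. /surwiridaakaonp/ → surwiridaakaonb.
Rule 2 (regressive voicing assimilation): no segment meets the environment; /surwiridaakaonb/ is unchanged.
Rule 3 (nasal place assimilation): /n/ precedes the labial consonant /b/, so it assimilates in place to [m]. /surwiridaakaonb/ → surwiridaakaomb.
Rule 4 (intervocalic spirantization): /d/ is a stop between vowels /i/ and /a/, so it spirantizes to the fricative [z]. /k/ is a stop between vowels /a/ and /a/, so it spirantizes to the fricative [x]. /surwiridaakaomb/ → surwirizaaxaomb.
Rule 5 (pre-rhotic lowering): /u/ is a high vowel immediately before /r/, so it lowers to [o]. /i/ is a high vowel immediately before /r/, so it lowers to [e]. /surwirizaaxaomb/ → sorwerizaaxaomb.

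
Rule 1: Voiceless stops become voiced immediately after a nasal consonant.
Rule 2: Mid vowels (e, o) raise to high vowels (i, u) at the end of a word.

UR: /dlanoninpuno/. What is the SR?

Rule 1 (post-nasal voicing): /p/ is a voiceless stop immediately after the nasal /n/, so it voices to [b]. /dlanoninpuno/ → dlanoninbuno.
Rule 2 (final vowel raising): /o/ is a mid vowel in word-final position, so it raises to [u]. /dlanoninbuno/ → dlanoninbunu.

dlanoninbunu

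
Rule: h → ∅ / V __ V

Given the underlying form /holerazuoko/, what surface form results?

No segment of /holerazuoko/ meets the structural description of the rule, so the form surfaces unchanged.

holerazuoko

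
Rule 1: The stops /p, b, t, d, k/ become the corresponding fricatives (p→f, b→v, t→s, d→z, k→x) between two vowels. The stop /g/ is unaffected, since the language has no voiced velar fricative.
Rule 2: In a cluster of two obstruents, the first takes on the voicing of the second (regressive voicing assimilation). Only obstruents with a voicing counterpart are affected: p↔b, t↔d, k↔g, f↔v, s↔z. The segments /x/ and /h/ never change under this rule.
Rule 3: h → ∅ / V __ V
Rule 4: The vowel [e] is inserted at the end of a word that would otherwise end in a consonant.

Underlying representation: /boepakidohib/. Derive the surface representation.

boefaxizoibe

Rule 1 (intervocalic spirantization): /p/ is a stop between vowels /e/ and /a/, so it spirantizes to the fricative [f]. /k/ is a stop between vowels /a/ and /i/, so it spirantizes to the fricative [x]. /d/ is a stop between vowels /i/ and /o/, so it spirantizes to the fricative [z]. /boepakidohib/ → boefaxizohib.
Rule 2 (regressive voicing assimilation): no segment meets the environment; /boefaxizohib/ is unchanged.
Rule 3 (intervocalic h-deletion): /h/ occurs between vowels /o/ and /i/, so it deletes. /boefaxizohib/ → boefaxizoib.
Rule 4 (final e-epenthesis): the form ends in the consonant /b/, so [e] is inserted word-finally. /boefaxizoib/ → boefaxizoibe.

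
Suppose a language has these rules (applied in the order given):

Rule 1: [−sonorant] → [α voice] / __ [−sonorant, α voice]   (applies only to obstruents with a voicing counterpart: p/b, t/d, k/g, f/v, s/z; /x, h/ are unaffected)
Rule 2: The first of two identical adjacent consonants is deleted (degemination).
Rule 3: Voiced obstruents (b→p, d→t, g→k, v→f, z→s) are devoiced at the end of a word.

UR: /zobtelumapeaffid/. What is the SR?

Rule 1 (regressive voicing assimilation): /b/ precedes the voiceless obstruent /t/, so it devoices to [p] by assimilation. /zobtelumapeaffid/ → zoptelumapeaffid.
Rule 2 (degemination): /ff/ is a geminate; the first /f/ deletes. /zoptelumapeaffid/ → zoptelumapeafid.
Rule 3 (final devoicing): /d/ is a voiced obstruent in word-final position, so it devoices to [t]. /zoptelumapeafid/ → zoptelumapeafit.

zoptelumapeafit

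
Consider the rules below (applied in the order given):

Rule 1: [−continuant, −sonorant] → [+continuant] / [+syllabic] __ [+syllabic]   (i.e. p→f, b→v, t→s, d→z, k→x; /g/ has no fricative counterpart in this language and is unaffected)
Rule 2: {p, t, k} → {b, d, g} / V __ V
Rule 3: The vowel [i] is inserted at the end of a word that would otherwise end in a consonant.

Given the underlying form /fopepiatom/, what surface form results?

Rule 1 (intervocalic spirantization): /p/ is a stop between vowels /o/ and /e/, so it spirantizes to the fricative [f]. /p/ is a stop between vowels /e/ and /i/, so it spirantizes to the fricative [f]. /t/ is a stop between vowels /a/ and /o/, so it spirantizes to the fricative [s]. /fopepiatom/ → fofefiasom.
Rule 2 (intervocalic voicing): no segment meets the environment; /fofefiasom/ is unchanged.
Rule 3 (final i-epenthesis): the form ends in the consonant /m/, so [i] is inserted word-finally. /fofefiasom/ → fofefiasomi.

fofefiasomi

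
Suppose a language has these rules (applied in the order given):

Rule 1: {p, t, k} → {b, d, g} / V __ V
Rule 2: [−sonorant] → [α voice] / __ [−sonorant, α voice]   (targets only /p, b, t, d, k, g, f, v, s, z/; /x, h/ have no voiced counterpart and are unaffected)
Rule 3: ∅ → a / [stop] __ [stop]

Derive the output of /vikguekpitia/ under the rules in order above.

Rule 1 (intervocalic voicing): /t/ is a voiceless stop between vowels /i/ and /i/, so it voices to [d]. /vikguekpitia/ → vikguekpidia.
Rule 2 (regressive voicing assimilation): /k/ precedes the voiced obstruent /g/, so it voices to [g] by assimilation. /vikguekpidia/ → vigguekpidia.
Rule 3 (stop-cluster a-epenthesis): /g/ and /g/ form a stop–stop cluster, so [a] is inserted between them. /k/ and /p/ form a stop–stop cluster, so [a] is inserted between them. /vigguekpidia/ → vigaguekapidia.

vigaguekapidia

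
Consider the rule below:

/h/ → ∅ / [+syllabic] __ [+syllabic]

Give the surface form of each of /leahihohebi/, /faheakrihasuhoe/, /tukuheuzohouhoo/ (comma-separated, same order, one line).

/leahihohebi/: /h/ occurs between vowels /a/ and /i/, so it deletes. /h/ occurs between vowels /i/ and /o/, so it deletes. /h/ occurs between vowels /o/ and /e/, so it deletes. → [leaioebi].
/faheakrihasuhoe/: /h/ occurs between vowels /a/ and /e/, so it deletes. /h/ occurs between vowels /i/ and /a/, so it deletes. /h/ occurs between vowels /u/ and /o/, so it deletes. → [faeakriasuoe].
/tukuheuzohouhoo/: /h/ occurs between vowels /u/ and /e/, so it deletes. /h/ occurs between vowels /o/ and /o/, so it deletes. /h/ occurs between vowels /u/ and /o/, so it deletes. → [tukueuzoouoo].

leaioebi, faeakriasuoe, tukueuzoouoo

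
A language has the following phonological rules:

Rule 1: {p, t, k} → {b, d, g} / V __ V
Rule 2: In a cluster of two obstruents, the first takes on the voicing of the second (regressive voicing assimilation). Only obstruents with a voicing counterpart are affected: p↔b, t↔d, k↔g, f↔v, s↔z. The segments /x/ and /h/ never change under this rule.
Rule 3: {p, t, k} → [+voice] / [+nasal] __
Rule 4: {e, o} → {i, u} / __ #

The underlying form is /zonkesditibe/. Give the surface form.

Rule 1 (intervocalic voicing): /t/ is a voiceless stop between vowels /i/ and /i/, so it voices to [d]. /zonkesditibe/ → zonkesdidibe.
Rule 2 (regressive voicing assimilation): /s/ precedes the voiced obstruent /d/, so it voices to [z] by assimilation. /zonkesdidibe/ → zonkezdidibe.
Rule 3 (post-nasal voicing): /k/ is a voiceless stop immediately after the nasal /n/, so it voices to [g]. /zonkezdidibe/ → zongezdidibe.
Rule 4 (final vowel raising): /e/ is a mid vowel in word-final position, so it raises to [i]. /zongezdidibe/ → zongezdidibi.

zongezdidibi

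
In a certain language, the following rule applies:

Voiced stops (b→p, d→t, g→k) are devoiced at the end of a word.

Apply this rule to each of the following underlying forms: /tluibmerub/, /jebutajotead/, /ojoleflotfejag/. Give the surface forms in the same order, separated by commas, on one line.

tluibmerup, jebutajoteat, ojoleflotfejak

/tluibmerub/: /b/ is a voiced stop in word-final position, so it devoices to [p]. → [tluibmerup].
/jebutajotead/: /d/ is a voiced stop in word-final position, so it devoices to [t]. → [jebutajoteat].
/ojoleflotfejag/: /g/ is a voiced stop in word-final position, so it devoices to [k]. → [ojoleflotfejak].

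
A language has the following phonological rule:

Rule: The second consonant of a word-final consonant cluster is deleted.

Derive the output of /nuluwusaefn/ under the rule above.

/n/ is the second consonant of a word-final cluster /fn/, so it deletes.
The other instances of /n/, /l/, /w/, /s/, /f/ do not occur in the required environment and remain unchanged.
Surface form: [nuluwusaef].

nuluwusaef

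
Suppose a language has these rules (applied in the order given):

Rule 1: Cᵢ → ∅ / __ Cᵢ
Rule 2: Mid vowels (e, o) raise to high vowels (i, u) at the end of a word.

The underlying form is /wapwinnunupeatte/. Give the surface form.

Rule 1 (degemination): /nn/ is a geminate; the first /n/ deletes. /tt/ is a geminate; the first /t/ deletes. /wapwinnunupeatte/ → wapwinunupeate.
Rule 2 (final vowel raising): /e/ is a mid vowel in word-final position, so it raises to [i]. /wapwinunupeate/ → wapwinunupeati.

wapwinunupeati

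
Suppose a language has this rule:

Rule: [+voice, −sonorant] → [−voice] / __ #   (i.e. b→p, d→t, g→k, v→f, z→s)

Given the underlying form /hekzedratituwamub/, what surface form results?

Scanning /hekzedratituwamub/: /z/ at position 4 is not in the conditioning environment; /d/ at position 6 is not in the conditioning environment; /b/ is a voiced obstruent in word-final position, so it devoices to [p].
Result: [hekzedratituwamup].

hekzedratituwamup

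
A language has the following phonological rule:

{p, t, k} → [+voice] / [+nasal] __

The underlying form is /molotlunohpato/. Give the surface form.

molotlunohpato

No segment of /molotlunohpato/ meets the structural description of the rule, so the form surfaces unchanged.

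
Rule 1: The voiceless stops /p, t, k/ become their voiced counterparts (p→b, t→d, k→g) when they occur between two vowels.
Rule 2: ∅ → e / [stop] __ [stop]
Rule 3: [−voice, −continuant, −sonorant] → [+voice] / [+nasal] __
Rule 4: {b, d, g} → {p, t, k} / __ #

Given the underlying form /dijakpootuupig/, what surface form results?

dijakepooduubik

Rule 1 (intervocalic voicing): /t/ is a voiceless stop between vowels /o/ and /u/, so it voices to [d]. /p/ is a voiceless stop between vowels /u/ and /i/, so it voices to [b]. /dijakpootuupig/ → dijakpooduubig.
Rule 2 (stop-cluster e-epenthesis): /k/ and /p/ form a stop–stop cluster, so [e] is inserted between them. /dijakpooduubig/ → dijakepooduubig.
Rule 3 (post-nasal voicing): no segment meets the environment; /dijakepooduubig/ is unchanged.
Rule 4 (final devoicing): /g/ is a voiced stop in word-final position, so it devoices to [k]. /dijakepooduubig/ → dijakepooduubik.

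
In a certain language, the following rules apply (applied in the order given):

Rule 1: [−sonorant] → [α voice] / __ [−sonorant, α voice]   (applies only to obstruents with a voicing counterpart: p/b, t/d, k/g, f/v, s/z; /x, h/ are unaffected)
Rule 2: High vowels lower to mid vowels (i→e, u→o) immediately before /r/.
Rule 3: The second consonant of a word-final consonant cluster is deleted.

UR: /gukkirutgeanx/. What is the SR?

gukkerudgean

Rule 1 (regressive voicing assimilation): /t/ precedes the voiced obstruent /g/, so it voices to [d] by assimilation. /gukkirutgeanx/ → gukkirudgeanx.
Rule 2 (pre-rhotic lowering): /i/ is a high vowel immediately before /r/, so it lowers to [e]. /gukkirudgeanx/ → gukkerudgeanx.
Rule 3 (final cluster simplification): /x/ is the second consonant of a word-final cluster /nx/, so it deletes. /gukkerudgeanx/ → gukkerudgean.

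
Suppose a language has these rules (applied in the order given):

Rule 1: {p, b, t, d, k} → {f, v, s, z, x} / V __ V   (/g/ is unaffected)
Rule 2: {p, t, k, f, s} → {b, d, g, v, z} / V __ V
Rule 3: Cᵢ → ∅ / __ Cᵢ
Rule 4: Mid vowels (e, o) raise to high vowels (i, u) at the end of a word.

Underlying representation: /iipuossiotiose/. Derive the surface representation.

Rule 1 (intervocalic spirantization): /p/ is a stop between vowels /i/ and /u/, so it spirantizes to the fricative [f]. /t/ is a stop between vowels /o/ and /i/, so it spirantizes to the fricative [s]. /iipuossiotiose/ → iifuossiosiose.
Rule 2 (intervocalic voicing): /f/ is a voiceless obstruent between vowels /i/ and /u/, so it voices to [v]. /s/ is a voiceless obstruent between vowels /o/ and /i/, so it voices to [z]. /s/ is a voiceless obstruent between vowels /o/ and /e/, so it voices to [z]. /iifuossiosiose/ → iivuossiozioze.
Rule 3 (degemination): /ss/ is a geminate; the first /s/ deletes. /iivuossiozioze/ → iivuosiozioze.
Rule 4 (final vowel raising): /e/ is a mid vowel in word-final position, so it raises to [i]. /iivuosiozioze/ → iivuosioziozi.

iivuosioziozi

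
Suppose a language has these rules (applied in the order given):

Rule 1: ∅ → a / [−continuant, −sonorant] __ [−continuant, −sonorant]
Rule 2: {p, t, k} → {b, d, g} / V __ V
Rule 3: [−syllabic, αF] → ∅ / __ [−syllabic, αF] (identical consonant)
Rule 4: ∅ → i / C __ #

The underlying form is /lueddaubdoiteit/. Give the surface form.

luedadaubadoideiti

Rule 1 (stop-cluster a-epenthesis): /d/ and /d/ form a stop–stop cluster, so [a] is inserted between them. /b/ and /d/ form a stop–stop cluster, so [a] is inserted between them. /lueddaubdoiteit/ → luedadaubadoiteit.
Rule 2 (intervocalic voicing): /t/ is a voiceless stop between vowels /i/ and /e/, so it voices to [d]. /luedadaubadoiteit/ → luedadaubadoideit.
Rule 3 (degemination): no segment meets the environment; /luedadaubadoideit/ is unchanged.
Rule 4 (final i-epenthesis): the form ends in the consonant /t/, so [i] is inserted word-finally. /luedadaubadoideit/ → luedadaubadoideiti.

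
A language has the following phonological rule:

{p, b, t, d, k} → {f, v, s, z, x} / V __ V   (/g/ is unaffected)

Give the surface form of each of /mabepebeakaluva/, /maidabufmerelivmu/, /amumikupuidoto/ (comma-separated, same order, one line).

/mabepebeakaluva/: /b/ is a stop between vowels /a/ and /e/, so it spirantizes to the fricative [v]. /p/ is a stop between vowels /e/ and /e/, so it spirantizes to the fricative [f]. /b/ is a stop between vowels /e/ and /e/, so it spirantizes to the fricative [v]. /k/ is a stop between vowels /a/ and /a/, so it spirantizes to the fricative [x]. → [mavefeveaxaluva].
/maidabufmerelivmu/: /d/ is a stop between vowels /i/ and /a/, so it spirantizes to the fricative [z]. /b/ is a stop between vowels /a/ and /u/, so it spirantizes to the fricative [v]. → [maizavufmerelivmu].
/amumikupuidoto/: /k/ is a stop between vowels /i/ and /u/, so it spirantizes to the fricative [x]. /p/ is a stop between vowels /u/ and /u/, so it spirantizes to the fricative [f]. /d/ is a stop between vowels /i/ and /o/, so it spirantizes to the fricative [z]. /t/ is a stop between vowels /o/ and /o/, so it spirantizes to the fricative [s]. → [amumixufuizoso].

mavefeveaxaluva, maizavufmerelivmu, amumixufuizoso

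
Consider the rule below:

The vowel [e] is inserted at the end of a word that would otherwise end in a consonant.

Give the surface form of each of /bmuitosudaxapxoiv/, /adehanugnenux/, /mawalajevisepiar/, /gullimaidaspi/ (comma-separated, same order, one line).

bmuitosudaxapxoive, adehanugnenuxe, mawalajevisepiare, gullimaidaspi

/bmuitosudaxapxoiv/: the form ends in the consonant /v/, so [e] is inserted word-finally. → [bmuitosudaxapxoive].
/adehanugnenux/: the form ends in the consonant /x/, so [e] is inserted word-finally. → [adehanugnenuxe].
/mawalajevisepiar/: the form ends in the consonant /r/, so [e] is inserted word-finally. → [mawalajevisepiare].
/gullimaidaspi/: the rule's environment is not met; surfaces unchanged as [gullimaidaspi].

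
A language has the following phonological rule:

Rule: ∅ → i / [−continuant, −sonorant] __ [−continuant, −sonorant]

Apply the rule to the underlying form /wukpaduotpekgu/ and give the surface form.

wukipaduotipekigu

/k/ and /p/ form a stop–stop cluster, so [i] is inserted between them.
/t/ and /p/ form a stop–stop cluster, so [i] is inserted between them.
/k/ and /g/ form a stop–stop cluster, so [i] is inserted between them.
Surface form: [wukipaduotipekigu].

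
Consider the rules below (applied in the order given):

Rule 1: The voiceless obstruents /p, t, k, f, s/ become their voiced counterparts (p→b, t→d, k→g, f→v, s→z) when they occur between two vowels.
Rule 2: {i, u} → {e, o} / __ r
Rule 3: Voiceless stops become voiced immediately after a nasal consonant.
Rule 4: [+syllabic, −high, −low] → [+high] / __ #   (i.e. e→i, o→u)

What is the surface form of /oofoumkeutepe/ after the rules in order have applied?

oovoumgeudebi

Rule 1 (intervocalic voicing): /f/ is a voiceless obstruent between vowels /o/ and /o/, so it voices to [v]. /t/ is a voiceless obstruent between vowels /u/ and /e/, so it voices to [d]. /p/ is a voiceless obstruent between vowels /e/ and /e/, so it voices to [b]. /oofoumkeutepe/ → oovoumkeudebe.
Rule 2 (pre-rhotic lowering): no segment meets the environment; /oovoumkeudebe/ is unchanged.
Rule 3 (post-nasal voicing): /k/ is a voiceless stop immediately after the nasal /m/, so it voices to [g]. /oovoumkeudebe/ → oovoumgeudebe.
Rule 4 (final vowel raising): /e/ is a mid vowel in word-final position, so it raises to [i]. /oovoumgeudebe/ → oovoumgeudebi.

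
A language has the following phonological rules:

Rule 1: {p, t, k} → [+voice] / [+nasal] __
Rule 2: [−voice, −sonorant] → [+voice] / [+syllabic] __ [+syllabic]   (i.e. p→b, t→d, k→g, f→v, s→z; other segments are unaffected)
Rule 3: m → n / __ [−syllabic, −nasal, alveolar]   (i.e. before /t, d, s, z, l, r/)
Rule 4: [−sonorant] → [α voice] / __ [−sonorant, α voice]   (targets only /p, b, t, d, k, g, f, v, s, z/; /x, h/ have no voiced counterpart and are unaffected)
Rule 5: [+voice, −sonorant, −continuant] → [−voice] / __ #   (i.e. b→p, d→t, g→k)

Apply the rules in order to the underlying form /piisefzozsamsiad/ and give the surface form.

Rule 1 (post-nasal voicing): no segment meets the environment; /piisefzozsamsiad/ is unchanged.
Rule 2 (intervocalic voicing): /s/ is a voiceless obstruent between vowels /i/ and /e/, so it voices to [z]. /piisefzozsamsiad/ → piizefzozsamsiad.
Rule 3 (nasal place assimilation): /m/ precedes the alveolar consonant /s/, so it assimilates in place to [n]. /piizefzozsamsiad/ → piizefzozsansiad.
Rule 4 (regressive voicing assimilation): /f/ precedes the voiced obstruent /z/, so it voices to [v] by assimilation. /z/ precedes the voiceless obstruent /s/, so it devoices to [s] by assimilation. /piizefzozsansiad/ → piizevzossansiad.
Rule 5 (final devoicing): /d/ is a voiced stop in word-final position, so it devoices to [t]. /piizevzossansiad/ → piizevzossansiat.

piizevzossansiat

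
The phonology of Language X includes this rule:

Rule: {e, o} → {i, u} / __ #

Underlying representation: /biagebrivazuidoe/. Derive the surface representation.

biagebrivazuidoi

/e/ is a mid vowel in word-final position, so it raises to [i].
The other instances of /e/, /o/ do not occur in the required environment and remain unchanged.
Surface form: [biagebrivazuidoi].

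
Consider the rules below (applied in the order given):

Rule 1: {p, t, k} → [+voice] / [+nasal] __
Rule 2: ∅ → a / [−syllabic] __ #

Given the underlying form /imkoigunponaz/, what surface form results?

imgoigunbonaza

Rule 1 (post-nasal voicing): /k/ is a voiceless stop immediately after the nasal /m/, so it voices to [g]. /p/ is a voiceless stop immediately after the nasal /n/, so it voices to [b]. /imkoigunponaz/ → imgoigunbonaz.
Rule 2 (final a-epenthesis): the form ends in the consonant /z/, so [a] is inserted word-finally. /imgoigunbonaz/ → imgoigunbonaza.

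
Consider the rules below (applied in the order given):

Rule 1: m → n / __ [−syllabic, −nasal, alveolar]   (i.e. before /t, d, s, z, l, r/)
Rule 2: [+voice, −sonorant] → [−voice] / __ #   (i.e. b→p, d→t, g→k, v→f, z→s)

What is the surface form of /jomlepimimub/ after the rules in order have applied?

Rule 1 (nasal place assimilation): /m/ precedes the alveolar consonant /l/, so it assimilates in place to [n]. /jomlepimimub/ → jonlepimimub.
Rule 2 (final devoicing): /b/ is a voiced obstruent in word-final position, so it devoices to [p]. /jonlepimimub/ → jonlepimimup.

jonlepimimup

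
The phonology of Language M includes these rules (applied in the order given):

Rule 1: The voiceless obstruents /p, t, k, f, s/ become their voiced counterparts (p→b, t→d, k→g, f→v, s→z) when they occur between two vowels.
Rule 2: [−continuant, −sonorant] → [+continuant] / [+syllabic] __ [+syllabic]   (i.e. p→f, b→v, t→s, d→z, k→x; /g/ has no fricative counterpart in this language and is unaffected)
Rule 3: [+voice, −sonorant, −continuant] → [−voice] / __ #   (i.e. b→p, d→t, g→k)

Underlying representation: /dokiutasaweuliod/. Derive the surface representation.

Rule 1 (intervocalic voicing): /k/ is a voiceless obstruent between vowels /o/ and /i/, so it voices to [g]. /t/ is a voiceless obstruent between vowels /u/ and /a/, so it voices to [d]. /s/ is a voiceless obstruent between vowels /a/ and /a/, so it voices to [z]. /dokiutasaweuliod/ → dogiudazaweuliod.
Rule 2 (intervocalic spirantization): /d/ is a stop between vowels /u/ and /a/, so it spirantizes to the fricative [z]. /dogiudazaweuliod/ → dogiuzazaweuliod.
Rule 3 (final devoicing): /d/ is a voiced stop in word-final position, so it devoices to [t]. /dogiuzazaweuliod/ → dogiuzazaweuliot.

dogiuzazaweuliot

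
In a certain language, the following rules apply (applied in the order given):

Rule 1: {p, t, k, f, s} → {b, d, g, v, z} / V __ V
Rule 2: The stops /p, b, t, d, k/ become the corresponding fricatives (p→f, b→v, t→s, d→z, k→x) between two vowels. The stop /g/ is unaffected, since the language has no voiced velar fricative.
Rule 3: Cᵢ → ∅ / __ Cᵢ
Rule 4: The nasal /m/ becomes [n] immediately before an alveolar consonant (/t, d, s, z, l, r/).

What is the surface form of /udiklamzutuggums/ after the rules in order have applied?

Rule 1 (intervocalic voicing): /t/ is a voiceless obstruent between vowels /u/ and /u/, so it voices to [d]. /udiklamzutuggums/ → udiklamzuduggums.
Rule 2 (intervocalic spirantization): /d/ is a stop between vowels /u/ and /i/, so it spirantizes to the fricative [z]. /d/ is a stop between vowels /u/ and /u/, so it spirantizes to the fricative [z]. /udiklamzuduggums/ → uziklamzuzuggums.
Rule 3 (degemination): /gg/ is a geminate; the first /g/ deletes. /uziklamzuzuggums/ → uziklamzuzugums.
Rule 4 (nasal place assimilation): /m/ precedes the alveolar consonant /z/, so it assimilates in place to [n]. /m/ precedes the alveolar consonant /s/, so it assimilates in place to [n]. /uziklamzuzugums/ → uziklanzuzuguns.

uziklanzuzuguns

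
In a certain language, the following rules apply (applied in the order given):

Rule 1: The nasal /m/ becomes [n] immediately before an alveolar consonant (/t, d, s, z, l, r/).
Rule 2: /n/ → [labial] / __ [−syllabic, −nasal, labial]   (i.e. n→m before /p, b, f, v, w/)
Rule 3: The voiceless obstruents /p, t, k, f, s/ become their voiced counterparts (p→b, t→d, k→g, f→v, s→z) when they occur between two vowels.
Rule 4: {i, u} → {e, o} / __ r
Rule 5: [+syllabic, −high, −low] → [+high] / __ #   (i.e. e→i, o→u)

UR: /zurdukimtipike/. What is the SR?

Rule 1 (nasal place assimilation): /m/ precedes the alveolar consonant /t/, so it assimilates in place to [n]. /zurdukimtipike/ → zurdukintipike.
Rule 2 (nasal place assimilation): no segment meets the environment; /zurdukintipike/ is unchanged.
Rule 3 (intervocalic voicing): /k/ is a voiceless obstruent between vowels /u/ and /i/, so it voices to [g]. /p/ is a voiceless obstruent between vowels /i/ and /i/, so it voices to [b]. /k/ is a voiceless obstruent between vowels /i/ and /e/, so it voices to [g]. /zurdukintipike/ → zurdugintibige.
Rule 4 (pre-rhotic lowering): /u/ is a high vowel immediately before /r/, so it lowers to [o]. /zurdugintibige/ → zordugintibige.
Rule 5 (final vowel raising): /e/ is a mid vowel in word-final position, so it raises to [i]. /zordugintibige/ → zordugintibigi.

zordugintibigi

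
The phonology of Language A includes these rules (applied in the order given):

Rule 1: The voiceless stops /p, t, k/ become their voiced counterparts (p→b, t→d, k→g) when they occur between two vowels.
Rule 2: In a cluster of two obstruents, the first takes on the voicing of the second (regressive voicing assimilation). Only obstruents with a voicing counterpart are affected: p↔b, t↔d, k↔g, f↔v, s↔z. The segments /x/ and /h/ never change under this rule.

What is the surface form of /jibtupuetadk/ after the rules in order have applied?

jiptubuedatk

Rule 1 (intervocalic voicing): /p/ is a voiceless stop between vowels /u/ and /u/, so it voices to [b]. /t/ is a voiceless stop between vowels /e/ and /a/, so it voices to [d]. /jibtupuetadk/ → jibtubuedadk.
Rule 2 (regressive voicing assimilation): /b/ precedes the voiceless obstruent /t/, so it devoices to [p] by assimilation. /d/ precedes the voiceless obstruent /k/, so it devoices to [t] by assimilation. /jibtubuedadk/ → jiptubuedatk.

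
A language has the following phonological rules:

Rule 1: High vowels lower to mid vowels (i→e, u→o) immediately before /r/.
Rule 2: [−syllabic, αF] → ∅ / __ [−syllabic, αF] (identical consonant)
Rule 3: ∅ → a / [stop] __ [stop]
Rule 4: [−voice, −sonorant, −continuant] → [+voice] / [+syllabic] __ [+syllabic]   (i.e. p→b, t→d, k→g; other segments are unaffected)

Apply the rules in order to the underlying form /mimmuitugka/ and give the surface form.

mimuidugaga

Rule 1 (pre-rhotic lowering): no segment meets the environment; /mimmuitugka/ is unchanged.
Rule 2 (degemination): /mm/ is a geminate; the first /m/ deletes. /mimmuitugka/ → mimuitugka.
Rule 3 (stop-cluster a-epenthesis): /g/ and /k/ form a stop–stop cluster, so [a] is inserted between them. /mimuitugka/ → mimuitugaka.
Rule 4 (intervocalic voicing): /t/ is a voiceless stop between vowels /i/ and /u/, so it voices to [d]. /k/ is a voiceless stop between vowels /a/ and /a/, so it voices to [g]. /mimuitugaka/ → mimuidugaga.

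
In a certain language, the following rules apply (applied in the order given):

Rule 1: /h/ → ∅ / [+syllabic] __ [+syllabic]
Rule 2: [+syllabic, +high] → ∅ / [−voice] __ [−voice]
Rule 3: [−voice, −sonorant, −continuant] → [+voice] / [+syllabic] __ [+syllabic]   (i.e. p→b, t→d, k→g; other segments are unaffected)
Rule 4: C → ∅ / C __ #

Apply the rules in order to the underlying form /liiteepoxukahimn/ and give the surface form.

liideeboxkaim

Rule 1 (intervocalic h-deletion): /h/ occurs between vowels /a/ and /i/, so it deletes. /liiteepoxukahimn/ → liiteepoxukaimn.
Rule 2 (high vowel syncope): /u/ is a high vowel flanked by voiceless consonants /x/ and /k/, so it deletes. /liiteepoxukaimn/ → liiteepoxkaimn.
Rule 3 (intervocalic voicing): /t/ is a voiceless stop between vowels /i/ and /e/, so it voices to [d]. /p/ is a voiceless stop between vowels /e/ and /o/, so it voices to [b]. /liiteepoxkaimn/ → liideeboxkaimn.
Rule 4 (final cluster simplification): /n/ is the second consonant of a word-final cluster /mn/, so it deletes. /liideeboxkaimn/ → liideeboxkaim.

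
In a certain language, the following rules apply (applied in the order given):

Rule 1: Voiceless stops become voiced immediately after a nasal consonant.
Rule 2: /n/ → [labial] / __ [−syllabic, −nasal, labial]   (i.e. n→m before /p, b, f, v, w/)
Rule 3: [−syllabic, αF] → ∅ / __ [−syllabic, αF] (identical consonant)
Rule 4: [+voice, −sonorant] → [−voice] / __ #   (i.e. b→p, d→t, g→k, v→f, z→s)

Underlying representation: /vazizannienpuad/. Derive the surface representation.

Rule 1 (post-nasal voicing): /p/ is a voiceless stop immediately after the nasal /n/, so it voices to [b]. /vazizannienpuad/ → vazizannienbuad.
Rule 2 (nasal place assimilation): /n/ precedes the labial consonant /b/, so it assimilates in place to [m]. /vazizannienbuad/ → vazizanniembuad.
Rule 3 (degemination): /nn/ is a geminate; the first /n/ deletes. /vazizanniembuad/ → vazizaniembuad.
Rule 4 (final devoicing): /d/ is a voiced obstruent in word-final position, so it devoices to [t]. /vazizaniembuad/ → vazizaniembuat.

vazizaniembuat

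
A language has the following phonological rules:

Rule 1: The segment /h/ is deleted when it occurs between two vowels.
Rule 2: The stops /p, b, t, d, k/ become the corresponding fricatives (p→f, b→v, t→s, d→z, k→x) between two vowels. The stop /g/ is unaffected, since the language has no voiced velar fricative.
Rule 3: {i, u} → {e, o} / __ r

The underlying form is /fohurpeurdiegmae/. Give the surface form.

foorpeordiegmae

Rule 1 (intervocalic h-deletion): /h/ occurs between vowels /o/ and /u/, so it deletes. /fohurpeurdiegmae/ → fourpeurdiegmae.
Rule 2 (intervocalic spirantization): no segment meets the environment; /fourpeurdiegmae/ is unchanged.
Rule 3 (pre-rhotic lowering): /u/ is a high vowel immediately before /r/, so it lowers to [o]. /u/ is a high vowel immediately before /r/, so it lowers to [o]. /fourpeurdiegmae/ → foorpeordiegmae.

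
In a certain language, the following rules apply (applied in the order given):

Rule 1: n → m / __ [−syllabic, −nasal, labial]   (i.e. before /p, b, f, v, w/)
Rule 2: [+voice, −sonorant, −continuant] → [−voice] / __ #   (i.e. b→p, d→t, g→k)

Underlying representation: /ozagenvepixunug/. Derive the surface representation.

Rule 1 (nasal place assimilation): /n/ precedes the labial consonant /v/, so it assimilates in place to [m]. /ozagenvepixunug/ → ozagemvepixunug.
Rule 2 (final devoicing): /g/ is a voiced stop in word-final position, so it devoices to [k]. /ozagemvepixunug/ → ozagemvepixunuk.

ozagemvepixunuk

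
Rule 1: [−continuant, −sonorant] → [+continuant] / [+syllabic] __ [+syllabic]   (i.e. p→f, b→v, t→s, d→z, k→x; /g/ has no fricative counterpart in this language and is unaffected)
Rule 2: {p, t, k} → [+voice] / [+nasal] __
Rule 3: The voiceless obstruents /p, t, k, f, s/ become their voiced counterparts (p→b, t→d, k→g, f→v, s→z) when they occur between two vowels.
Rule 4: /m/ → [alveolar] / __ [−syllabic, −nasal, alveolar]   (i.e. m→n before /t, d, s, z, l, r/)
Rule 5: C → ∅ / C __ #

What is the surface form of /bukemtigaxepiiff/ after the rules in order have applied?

buxendigaxeviif

Rule 1 (intervocalic spirantization): /k/ is a stop between vowels /u/ and /e/, so it spirantizes to the fricative [x]. /p/ is a stop between vowels /e/ and /i/, so it spirantizes to the fricative [f]. /bukemtigaxepiiff/ → buxemtigaxefiiff.
Rule 2 (post-nasal voicing): /t/ is a voiceless stop immediately after the nasal /m/, so it voices to [d]. /buxemtigaxefiiff/ → buxemdigaxefiiff.
Rule 3 (intervocalic voicing): /f/ is a voiceless obstruent between vowels /e/ and /i/, so it voices to [v]. /buxemdigaxefiiff/ → buxemdigaxeviiff.
Rule 4 (nasal place assimilation): /m/ precedes the alveolar consonant /d/, so it assimilates in place to [n]. /buxemdigaxeviiff/ → buxendigaxeviiff.
Rule 5 (final cluster simplification): /f/ is the second consonant of a word-final cluster /ff/, so it deletes. /buxendigaxeviiff/ → buxendigaxeviif.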